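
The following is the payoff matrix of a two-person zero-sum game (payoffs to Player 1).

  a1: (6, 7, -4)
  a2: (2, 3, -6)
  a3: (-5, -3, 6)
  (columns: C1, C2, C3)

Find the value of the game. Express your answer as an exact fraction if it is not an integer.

16/21

Row minima: a1 → -4, a2 → -6, a3 → -5; maximin = -4.
Column maxima: C1 → 6, C2 → 7, C3 → 6; minimax = 6.
-4 ≠ 6, so there is no saddle point; optimal play is mixed.
a2 is strictly dominated by a1, so Player 1 never plays it.
C2 is strictly dominated by C1 (it gives Player 1 strictly more in every row), so Player 2 never plays it.
On the remaining 2×2 (a1, a3 vs C1, C3):
Let Player 1 play a1 with probability p. Expected payoff against C1: 6p + (-5)(1−p) = 11p − 5; against C3: (-4)p + 6(1−p) = −10p + 6.
Setting these equal: 11p − 5 = −10p + 6 ⇒ 21p = 11 ⇒ p = 11/21, and the value is (11)·(11/21) − 5 = 16/21.
For Player 2: with q = P(C1), equating a1's and a3's payoffs gives 10q − 4 = −11q + 6 ⇒ q = 10/21.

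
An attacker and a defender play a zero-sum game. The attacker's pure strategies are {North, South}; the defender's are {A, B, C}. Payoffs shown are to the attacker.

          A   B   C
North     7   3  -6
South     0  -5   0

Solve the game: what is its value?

Row minima: North → -6, South → -5; maximin = -5.
Column maxima: A → 7, B → 3, C → 0; minimax = 0.
-5 ≠ 0, so there is no saddle point; optimal play is mixed.
A is strictly dominated by B (it gives the attacker strictly more in every row), so the defender never plays it.
On the remaining 2×2 (North, South vs B, C):
Let the attacker play North with probability p. Expected payoff against B: 3p + (-5)(1−p) = 8p − 5; against C: (-6)p + 0(1−p) = −6p.
Setting these equal: 8p − 5 = −6p ⇒ 14p = 5 ⇒ p = 5/14, and the value is (8)·(5/14) − 5 = -15/7.
For the defender: with q = P(B), equating North's and South's payoffs gives 9q − 6 = −5q ⇒ q = 3/7.

-15/7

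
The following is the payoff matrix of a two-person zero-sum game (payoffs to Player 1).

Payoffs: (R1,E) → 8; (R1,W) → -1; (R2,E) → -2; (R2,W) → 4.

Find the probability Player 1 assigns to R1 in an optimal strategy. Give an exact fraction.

Row minima: R1 → -1, R2 → -2; maximin = -1.
Column maxima: E → 8, W → 4; minimax = 4.
-1 ≠ 4, so there is no saddle point; optimal play is mixed.
Let Player 1 play R1 with probability p. Expected payoff against E: 8p + (-2)(1−p) = 10p − 2; against W: (-1)p + 4(1−p) = −5p + 4.
Setting these equal: 10p − 2 = −5p + 4 ⇒ 15p = 6 ⇒ p = 2/5, and the value is (10)·(2/5) − 2 = 2.
For Player 2: with q = P(E), equating R1's and R2's payoffs gives 9q − 1 = −6q + 4 ⇒ q = 1/3.

2/5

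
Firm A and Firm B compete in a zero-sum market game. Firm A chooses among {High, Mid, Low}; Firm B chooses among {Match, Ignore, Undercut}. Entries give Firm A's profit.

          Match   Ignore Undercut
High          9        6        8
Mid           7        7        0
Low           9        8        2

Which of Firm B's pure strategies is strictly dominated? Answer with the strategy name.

Match

Undercut holds Firm A's payoff strictly below Match in every row: 8 < 9, 0 < 7, 2 < 9.
So Match is strictly dominated for Firm B.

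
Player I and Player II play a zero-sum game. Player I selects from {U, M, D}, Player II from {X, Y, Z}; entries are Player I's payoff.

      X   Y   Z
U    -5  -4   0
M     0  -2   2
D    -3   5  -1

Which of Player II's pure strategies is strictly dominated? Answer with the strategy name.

X holds Player I's payoff strictly below Z in every row: -5 < 0, 0 < 2, -3 < -1.
So Z is strictly dominated for Player II.

Z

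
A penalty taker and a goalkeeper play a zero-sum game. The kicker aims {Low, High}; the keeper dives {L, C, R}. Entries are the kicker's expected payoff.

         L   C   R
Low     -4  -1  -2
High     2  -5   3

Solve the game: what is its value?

-11/5

Row minima: Low → -4, High → -5; maximin = -4.
Column maxima: L → 2, C → -1, R → 3; minimax = -1.
-4 ≠ -1, so there is no saddle point; optimal play is mixed.
R is strictly dominated by L (it gives the kicker strictly more in every row), so the keeper never plays it.
On the remaining 2×2 (Low, High vs L, C):
Let the kicker play Low with probability p. Expected payoff against L: (-4)p + 2(1−p) = −6p + 2; against C: (-1)p + (-5)(1−p) = 4p − 5.
Setting these equal: −6p + 2 = 4p − 5 ⇒ −10p = -7 ⇒ p = 7/10, and the value is (-6)·(7/10) + 2 = -11/5.
For the keeper: with q = P(L), equating Low's and High's payoffs gives −3q − 1 = 7q − 5 ⇒ q = 2/5.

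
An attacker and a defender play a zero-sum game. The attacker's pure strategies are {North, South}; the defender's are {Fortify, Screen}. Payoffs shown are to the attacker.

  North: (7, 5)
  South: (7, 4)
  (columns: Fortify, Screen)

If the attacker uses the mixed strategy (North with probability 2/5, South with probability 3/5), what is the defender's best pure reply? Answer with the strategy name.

If the defender plays Fortify, the attacker's expected payoff is (2/5)·7 + (3/5)·7 = 7.
If the defender plays Screen, the attacker's expected payoff is (2/5)·5 + (3/5)·4 = 22/5.
The defender minimizes the attacker's payoff; the smallest is 22/5, so the best response is Screen.

Screen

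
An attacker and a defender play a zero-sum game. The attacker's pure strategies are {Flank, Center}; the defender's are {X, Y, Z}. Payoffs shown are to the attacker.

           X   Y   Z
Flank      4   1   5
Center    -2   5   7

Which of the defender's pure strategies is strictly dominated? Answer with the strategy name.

X holds the attacker's payoff strictly below Z in every row: 4 < 5, -2 < 7.
So Z is strictly dominated for the defender.

Z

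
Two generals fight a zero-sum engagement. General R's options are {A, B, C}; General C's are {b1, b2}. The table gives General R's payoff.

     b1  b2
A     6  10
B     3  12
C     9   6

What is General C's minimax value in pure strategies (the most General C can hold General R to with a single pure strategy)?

9

Column maxima: b1 → 9, b2 → 12.
The smallest of these is 9.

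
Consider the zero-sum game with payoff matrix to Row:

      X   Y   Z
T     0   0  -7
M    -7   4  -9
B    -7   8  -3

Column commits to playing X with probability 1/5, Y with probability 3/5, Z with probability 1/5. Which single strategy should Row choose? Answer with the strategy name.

Expected payoff of T: (1/5)·0 + (3/5)·0 + (1/5)·(-7) = -7/5.
Expected payoff of M: (1/5)·(-7) + (3/5)·4 + (1/5)·(-9) = -4/5.
Expected payoff of B: (1/5)·(-7) + (3/5)·8 + (1/5)·(-3) = 14/5.
The largest is 14/5, so Row's best response is B.

B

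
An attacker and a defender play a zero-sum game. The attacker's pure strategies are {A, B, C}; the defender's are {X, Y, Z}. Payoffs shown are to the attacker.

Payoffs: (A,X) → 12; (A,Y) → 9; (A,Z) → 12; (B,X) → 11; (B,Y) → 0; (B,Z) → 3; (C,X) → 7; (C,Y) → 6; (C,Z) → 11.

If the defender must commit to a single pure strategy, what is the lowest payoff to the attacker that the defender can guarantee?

Column maxima: X → 12, Y → 9, Z → 12.
The smallest of these is 9.

9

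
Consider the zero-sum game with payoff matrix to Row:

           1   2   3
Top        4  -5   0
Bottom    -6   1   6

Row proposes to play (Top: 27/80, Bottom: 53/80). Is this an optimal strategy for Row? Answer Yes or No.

Against 1 this mix gives (27/80)·4 + (53/80)·(-6) = -21/8.
Against 2 this mix gives (27/80)·(-5) + (53/80)·1 = -41/40.
Against 3 this mix gives (27/80)·0 + (53/80)·6 = 159/40.
Column will play 1, holding Row to -21/8. Shifting weight toward the row that does better against 1 would raise this floor (the equalizing mix achieves -13/8 against both 1 and 2), so the proposed strategy is not optimal.

No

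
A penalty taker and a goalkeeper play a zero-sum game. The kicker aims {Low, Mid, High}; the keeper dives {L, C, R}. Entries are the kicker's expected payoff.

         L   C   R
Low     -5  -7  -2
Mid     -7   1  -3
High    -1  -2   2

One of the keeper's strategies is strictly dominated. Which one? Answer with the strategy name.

R

L holds the kicker's payoff strictly below R in every row: -5 < -2, -7 < -3, -1 < 2.
So R is strictly dominated for the keeper.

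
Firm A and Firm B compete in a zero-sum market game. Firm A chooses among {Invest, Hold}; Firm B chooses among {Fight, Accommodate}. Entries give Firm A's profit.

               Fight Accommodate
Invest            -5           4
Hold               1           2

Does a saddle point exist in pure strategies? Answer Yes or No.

Row minima: Invest → -5, Hold → 1; maximin = 1.
Column maxima: Fight → 1, Accommodate → 4; minimax = 1.
maximin = minimax = 1, so a saddle point exists.

Yes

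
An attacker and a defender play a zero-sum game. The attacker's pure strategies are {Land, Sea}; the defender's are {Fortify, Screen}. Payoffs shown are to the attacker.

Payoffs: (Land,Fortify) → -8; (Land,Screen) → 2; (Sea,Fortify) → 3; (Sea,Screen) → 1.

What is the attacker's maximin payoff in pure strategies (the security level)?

1

Row minima: Land → -8, Sea → 1.
The best of these is 1.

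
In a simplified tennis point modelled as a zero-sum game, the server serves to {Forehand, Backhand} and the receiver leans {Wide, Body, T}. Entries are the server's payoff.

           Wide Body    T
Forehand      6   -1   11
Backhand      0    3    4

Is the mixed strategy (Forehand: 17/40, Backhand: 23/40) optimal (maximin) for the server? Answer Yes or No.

Against Wide this mix gives (17/40)·6 + (23/40)·0 = 51/20.
Against Body this mix gives (17/40)·(-1) + (23/40)·3 = 13/10.
Against T this mix gives (17/40)·11 + (23/40)·4 = 279/40.
The receiver will play Body, holding the server to 13/10. Shifting weight toward the row that does better against Body would raise this floor (the equalizing mix achieves 9/5 against both Body and Wide), so the proposed strategy is not optimal.

No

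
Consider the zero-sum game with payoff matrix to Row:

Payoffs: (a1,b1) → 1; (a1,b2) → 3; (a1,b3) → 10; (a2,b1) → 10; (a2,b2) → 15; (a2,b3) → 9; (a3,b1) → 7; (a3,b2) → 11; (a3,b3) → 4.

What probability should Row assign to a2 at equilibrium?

Row minima: a1 → 1, a2 → 9, a3 → 4; maximin = 9.
Column maxima: b1 → 10, b2 → 15, b3 → 10; minimax = 10.
9 ≠ 10, so there is no saddle point; optimal play is mixed.
a3 is strictly dominated by a2, so Row never plays it.
b2 is strictly dominated by b1 (it gives Row strictly more in every row), so Column never plays it.
On the remaining 2×2 (a1, a2 vs b1, b3):
Let Row play a1 with probability p. Expected payoff against b1: 1p + 10(1−p) = −9p + 10; against b3: 10p + 9(1−p) = p + 9.
Setting these equal: −9p + 10 = p + 9 ⇒ −10p = -1 ⇒ p = 1/10, and the value is (-9)·(1/10) + 10 = 91/10.
For Column: with q = P(b1), equating a1's and a2's payoffs gives −9q + 10 = q + 9 ⇒ q = 1/10.

9/10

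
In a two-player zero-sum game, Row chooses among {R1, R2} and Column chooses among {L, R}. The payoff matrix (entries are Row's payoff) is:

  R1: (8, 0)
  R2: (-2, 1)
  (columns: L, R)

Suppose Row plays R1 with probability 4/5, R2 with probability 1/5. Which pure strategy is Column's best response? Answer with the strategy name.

R

If Column plays L, Row's expected payoff is (4/5)·8 + (1/5)·(-2) = 6.
If Column plays R, Row's expected payoff is (4/5)·0 + (1/5)·1 = 1/5.
Column minimizes Row's payoff; the smallest is 1/5, so the best response is R.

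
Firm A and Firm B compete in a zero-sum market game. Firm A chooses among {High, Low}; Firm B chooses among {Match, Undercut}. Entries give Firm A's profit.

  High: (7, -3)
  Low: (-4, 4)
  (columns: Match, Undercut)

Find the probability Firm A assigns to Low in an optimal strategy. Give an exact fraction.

Row minima: High → -3, Low → -4; maximin = -3.
Column maxima: Match → 7, Undercut → 4; minimax = 4.
-3 ≠ 4, so there is no saddle point; optimal play is mixed.
Let Firm A play High with probability p. Expected payoff against Match: 7p + (-4)(1−p) = 11p − 4; against Undercut: (-3)p + 4(1−p) = −7p + 4.
Setting these equal: 11p − 4 = −7p + 4 ⇒ 18p = 8 ⇒ p = 4/9, and the value is (11)·(4/9) − 4 = 8/9.
For Firm B: with q = P(Match), equating High's and Low's payoffs gives 10q − 3 = −8q + 4 ⇒ q = 7/18.

5/9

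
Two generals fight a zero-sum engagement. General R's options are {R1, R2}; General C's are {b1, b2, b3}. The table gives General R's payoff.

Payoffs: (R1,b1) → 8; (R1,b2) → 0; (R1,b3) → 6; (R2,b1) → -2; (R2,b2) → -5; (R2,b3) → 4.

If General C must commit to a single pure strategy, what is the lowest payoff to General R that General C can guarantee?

Column maxima: b1 → 8, b2 → 0, b3 → 6.
The smallest of these is 0.

0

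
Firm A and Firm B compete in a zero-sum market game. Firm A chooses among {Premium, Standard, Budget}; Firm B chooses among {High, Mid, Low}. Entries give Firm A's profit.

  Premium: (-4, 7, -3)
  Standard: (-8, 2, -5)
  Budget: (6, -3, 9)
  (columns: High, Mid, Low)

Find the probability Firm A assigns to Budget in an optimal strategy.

11/20

Row minima: Premium → -4, Standard → -8, Budget → -3; maximin = -3.
Column maxima: High → 6, Mid → 7, Low → 9; minimax = 6.
-3 ≠ 6, so there is no saddle point; optimal play is mixed.
Standard is strictly dominated by Premium, so Firm A never plays it.
Low is strictly dominated by High (it gives Firm A strictly more in every row), so Firm B never plays it.
On the remaining 2×2 (Premium, Budget vs High, Mid):
Let Firm A play Premium with probability p. Expected payoff against High: (-4)p + 6(1−p) = −10p + 6; against Mid: 7p + (-3)(1−p) = 10p − 3.
Setting these equal: −10p + 6 = 10p − 3 ⇒ −20p = -9 ⇒ p = 9/20, and the value is (-10)·(9/20) + 6 = 3/2.
For Firm B: with q = P(High), equating Premium's and Budget's payoffs gives −11q + 7 = 9q − 3 ⇒ q = 1/2.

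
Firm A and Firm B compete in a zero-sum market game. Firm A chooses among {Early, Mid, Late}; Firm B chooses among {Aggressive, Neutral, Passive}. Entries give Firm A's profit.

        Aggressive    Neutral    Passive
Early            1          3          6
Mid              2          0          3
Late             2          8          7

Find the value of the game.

2

Row minima: Early → 1, Mid → 0, Late → 2; maximin = 2.
Column maxima: Aggressive → 2, Neutral → 8, Passive → 7; minimax = 2.
Since maximin = minimax = 2, there is a saddle point and the value is 2.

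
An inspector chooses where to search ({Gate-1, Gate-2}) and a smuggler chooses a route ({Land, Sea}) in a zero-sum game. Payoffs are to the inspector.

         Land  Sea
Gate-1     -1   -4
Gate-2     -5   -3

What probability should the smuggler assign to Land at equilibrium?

Row minima: Gate-1 → -4, Gate-2 → -5; maximin = -4.
Column maxima: Land → -1, Sea → -3; minimax = -3.
-4 ≠ -3, so there is no saddle point; optimal play is mixed.
Let the inspector play Gate-1 with probability p. Expected payoff against Land: (-1)p + (-5)(1−p) = 4p − 5; against Sea: (-4)p + (-3)(1−p) = −p − 3.
Setting these equal: 4p − 5 = −p − 3 ⇒ 5p = 2 ⇒ p = 2/5, and the value is (4)·(2/5) − 5 = -17/5.
For the smuggler: with q = P(Land), equating Gate-1's and Gate-2's payoffs gives 3q − 4 = −2q − 3 ⇒ q = 1/5.

1/5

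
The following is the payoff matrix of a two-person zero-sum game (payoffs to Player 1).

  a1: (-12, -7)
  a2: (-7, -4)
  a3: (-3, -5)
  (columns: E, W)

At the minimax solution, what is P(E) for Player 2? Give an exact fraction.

Row minima: a1 → -12, a2 → -7, a3 → -5; maximin = -5.
Column maxima: E → -3, W → -4; minimax = -4.
-5 ≠ -4, so there is no saddle point; optimal play is mixed.
a1 is strictly dominated by a2, so Player 1 never plays it.
On the remaining 2×2 (a2, a3 vs E, W):
Let Player 1 play a2 with probability p. Expected payoff against E: (-7)p + (-3)(1−p) = −4p − 3; against W: (-4)p + (-5)(1−p) = p − 5.
Setting these equal: −4p − 3 = p − 5 ⇒ −5p = -2 ⇒ p = 2/5, and the value is (-4)·(2/5) − 3 = -23/5.
For Player 2: with q = P(E), equating a2's and a3's payoffs gives −3q − 4 = 2q − 5 ⇒ q = 1/5.

1/5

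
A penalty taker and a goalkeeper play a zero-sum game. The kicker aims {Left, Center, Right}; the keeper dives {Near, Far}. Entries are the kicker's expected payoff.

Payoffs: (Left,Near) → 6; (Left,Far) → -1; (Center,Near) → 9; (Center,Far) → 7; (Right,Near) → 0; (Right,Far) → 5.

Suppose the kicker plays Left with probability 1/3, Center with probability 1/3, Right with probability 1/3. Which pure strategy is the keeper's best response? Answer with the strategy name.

Far

If the keeper plays Near, the kicker's expected payoff is (1/3)·6 + (1/3)·9 + (1/3)·0 = 5.
If the keeper plays Far, the kicker's expected payoff is (1/3)·(-1) + (1/3)·7 + (1/3)·5 = 11/3.
The keeper minimizes the kicker's payoff; the smallest is 11/3, so the best response is Far.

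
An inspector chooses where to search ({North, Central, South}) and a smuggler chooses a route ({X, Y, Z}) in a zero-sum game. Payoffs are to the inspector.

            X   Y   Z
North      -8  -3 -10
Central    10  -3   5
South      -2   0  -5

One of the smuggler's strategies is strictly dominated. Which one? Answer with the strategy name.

X

Z holds the inspector's payoff strictly below X in every row: -10 < -8, 5 < 10, -5 < -2.
So X is strictly dominated for the smuggler.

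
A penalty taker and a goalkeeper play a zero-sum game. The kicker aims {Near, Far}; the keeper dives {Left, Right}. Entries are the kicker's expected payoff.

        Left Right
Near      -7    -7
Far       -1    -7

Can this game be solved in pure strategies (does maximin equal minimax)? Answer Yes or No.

Row minima: Near → -7, Far → -7; maximin = -7.
Column maxima: Left → -1, Right → -7; minimax = -7.
maximin = minimax = -7, so a saddle point exists.

Yes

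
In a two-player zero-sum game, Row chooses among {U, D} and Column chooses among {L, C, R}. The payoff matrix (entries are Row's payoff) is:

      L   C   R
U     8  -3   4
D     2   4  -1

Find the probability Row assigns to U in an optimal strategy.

5/12

Row minima: U → -3, D → -1; maximin = -1.
Column maxima: L → 8, C → 4, R → 4; minimax = 4.
-1 ≠ 4, so there is no saddle point; optimal play is mixed.
L is strictly dominated by R (it gives Row strictly more in every row), so Column never plays it.
On the remaining 2×2 (U, D vs C, R):
Let Row play U with probability p. Expected payoff against C: (-3)p + 4(1−p) = −7p + 4; against R: 4p + (-1)(1−p) = 5p − 1.
Setting these equal: −7p + 4 = 5p − 1 ⇒ −12p = -5 ⇒ p = 5/12, and the value is (-7)·(5/12) + 4 = 13/12.
For Column: with q = P(C), equating U's and D's payoffs gives −7q + 4 = 5q − 1 ⇒ q = 5/12.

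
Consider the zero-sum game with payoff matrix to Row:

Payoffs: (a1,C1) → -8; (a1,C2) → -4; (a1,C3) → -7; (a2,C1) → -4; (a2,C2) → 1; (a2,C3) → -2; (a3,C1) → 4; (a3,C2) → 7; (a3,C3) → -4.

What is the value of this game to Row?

-12/5

Row minima: a1 → -8, a2 → -4, a3 → -4; maximin = -4.
Column maxima: C1 → 4, C2 → 7, C3 → -2; minimax = -2.
-4 ≠ -2, so there is no saddle point; optimal play is mixed.
a1 is strictly dominated by a2, so Row never plays it.
C2 is strictly dominated by C1 (it gives Row strictly more in every row), so Column never plays it.
On the remaining 2×2 (a2, a3 vs C1, C3):
Let Row play a2 with probability p. Expected payoff against C1: (-4)p + 4(1−p) = −8p + 4; against C3: (-2)p + (-4)(1−p) = 2p − 4.
Setting these equal: −8p + 4 = 2p − 4 ⇒ −10p = -8 ⇒ p = 4/5, and the value is (-8)·(4/5) + 4 = -12/5.
For Column: with q = P(C1), equating a2's and a3's payoffs gives −2q − 2 = 8q − 4 ⇒ q = 1/5.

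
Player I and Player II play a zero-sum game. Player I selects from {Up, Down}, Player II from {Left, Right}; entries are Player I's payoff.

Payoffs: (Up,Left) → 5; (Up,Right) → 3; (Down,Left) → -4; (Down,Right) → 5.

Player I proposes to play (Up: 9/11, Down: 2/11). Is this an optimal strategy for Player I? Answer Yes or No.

Against Left this mix gives (9/11)·5 + (2/11)·(-4) = 37/11.
Against Right this mix gives (9/11)·3 + (2/11)·5 = 37/11.
All of Player II's active replies (Left, Right) yield 37/11, and no column does worse for Player I. The mix makes Player II indifferent and guarantees 37/11, so it is optimal.

Yes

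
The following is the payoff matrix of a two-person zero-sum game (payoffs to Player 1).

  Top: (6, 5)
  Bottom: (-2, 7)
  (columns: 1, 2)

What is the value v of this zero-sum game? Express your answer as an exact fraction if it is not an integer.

Row minima: Top → 5, Bottom → -2; maximin = 5.
Column maxima: 1 → 6, 2 → 7; minimax = 6.
5 ≠ 6, so there is no saddle point; optimal play is mixed.
Let Player 1 play Top with probability p. Expected payoff against 1: 6p + (-2)(1−p) = 8p − 2; against 2: 5p + 7(1−p) = −2p + 7.
Setting these equal: 8p − 2 = −2p + 7 ⇒ 10p = 9 ⇒ p = 9/10, and the value is (8)·(9/10) − 2 = 26/5.
For Player 2: with q = P(1), equating Top's and Bottom's payoffs gives q + 5 = −9q + 7 ⇒ q = 1/5.

26/5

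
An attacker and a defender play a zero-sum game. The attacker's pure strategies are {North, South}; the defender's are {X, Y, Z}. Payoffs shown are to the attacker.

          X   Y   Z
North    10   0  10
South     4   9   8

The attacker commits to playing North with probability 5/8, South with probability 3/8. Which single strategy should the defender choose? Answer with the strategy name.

If the defender plays X, the attacker's expected payoff is (5/8)·10 + (3/8)·4 = 31/4.
If the defender plays Y, the attacker's expected payoff is (5/8)·0 + (3/8)·9 = 27/8.
If the defender plays Z, the attacker's expected payoff is (5/8)·10 + (3/8)·8 = 37/4.
The defender minimizes the attacker's payoff; the smallest is 27/8, so the best response is Y.

Y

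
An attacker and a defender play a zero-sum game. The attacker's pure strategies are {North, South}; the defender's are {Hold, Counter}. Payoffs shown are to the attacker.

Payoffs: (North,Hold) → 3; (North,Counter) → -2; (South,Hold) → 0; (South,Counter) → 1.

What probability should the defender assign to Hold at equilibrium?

Row minima: North → -2, South → 0; maximin = 0.
Column maxima: Hold → 3, Counter → 1; minimax = 1.
0 ≠ 1, so there is no saddle point; optimal play is mixed.
Let the attacker play North with probability p. Expected payoff against Hold: 3p + 0(1−p) = 3p; against Counter: (-2)p + 1(1−p) = −3p + 1.
Setting these equal: 3p = −3p + 1 ⇒ 6p = 1 ⇒ p = 1/6, and the value is (3)·(1/6) = 1/2.
For the defender: with q = P(Hold), equating North's and South's payoffs gives 5q − 2 = −q + 1 ⇒ q = 1/2.

1/2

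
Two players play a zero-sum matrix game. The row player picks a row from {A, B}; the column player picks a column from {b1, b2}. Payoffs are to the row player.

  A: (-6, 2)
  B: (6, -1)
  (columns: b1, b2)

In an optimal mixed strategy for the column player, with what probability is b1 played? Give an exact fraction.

1/5

Row minima: A → -6, B → -1; maximin = -1.
Column maxima: b1 → 6, b2 → 2; minimax = 2.
-1 ≠ 2, so there is no saddle point; optimal play is mixed.
Let the row player play A with probability p. Expected payoff against b1: (-6)p + 6(1−p) = −12p + 6; against b2: 2p + (-1)(1−p) = 3p − 1.
Setting these equal: −12p + 6 = 3p − 1 ⇒ −15p = -7 ⇒ p = 7/15, and the value is (-12)·(7/15) + 6 = 2/5.
For the column player: with q = P(b1), equating A's and B's payoffs gives −8q + 2 = 7q − 1 ⇒ q = 1/5.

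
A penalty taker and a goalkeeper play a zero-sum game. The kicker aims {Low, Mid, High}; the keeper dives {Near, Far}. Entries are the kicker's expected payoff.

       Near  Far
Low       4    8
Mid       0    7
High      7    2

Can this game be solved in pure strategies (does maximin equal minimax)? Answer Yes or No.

Row minima: Low → 4, Mid → 0, High → 2; maximin = 4.
Column maxima: Near → 7, Far → 8; minimax = 7.
4 ≠ 7, so no pure-strategy equilibrium exists.

No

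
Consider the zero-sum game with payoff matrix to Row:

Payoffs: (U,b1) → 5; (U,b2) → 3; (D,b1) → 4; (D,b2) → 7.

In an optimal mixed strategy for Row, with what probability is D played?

2/5

Row minima: U → 3, D → 4; maximin = 4.
Column maxima: b1 → 5, b2 → 7; minimax = 5.
4 ≠ 5, so there is no saddle point; optimal play is mixed.
Let Row play U with probability p. Expected payoff against b1: 5p + 4(1−p) = p + 4; against b2: 3p + 7(1−p) = −4p + 7.
Setting these equal: p + 4 = −4p + 7 ⇒ 5p = 3 ⇒ p = 3/5, and the value is (1)·(3/5) + 4 = 23/5.
For Column: with q = P(b1), equating U's and D's payoffs gives 2q + 3 = −3q + 7 ⇒ q = 4/5.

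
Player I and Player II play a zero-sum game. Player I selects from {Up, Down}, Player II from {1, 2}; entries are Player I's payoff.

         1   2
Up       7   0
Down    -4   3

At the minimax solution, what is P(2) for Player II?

Row minima: Up → 0, Down → -4; maximin = 0.
Column maxima: 1 → 7, 2 → 3; minimax = 3.
0 ≠ 3, so there is no saddle point; optimal play is mixed.
Let Player I play Up with probability p. Expected payoff against 1: 7p + (-4)(1−p) = 11p − 4; against 2: 0p + 3(1−p) = −3p + 3.
Setting these equal: 11p − 4 = −3p + 3 ⇒ 14p = 7 ⇒ p = 1/2, and the value is (11)·(1/2) − 4 = 3/2.
For Player II: with q = P(1), equating Up's and Down's payoffs gives 7q = −7q + 3 ⇒ q = 3/14.

11/14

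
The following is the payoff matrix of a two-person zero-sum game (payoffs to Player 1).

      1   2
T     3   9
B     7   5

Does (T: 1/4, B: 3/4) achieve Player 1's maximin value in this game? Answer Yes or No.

Yes

Against 1 this mix gives (1/4)·3 + (3/4)·7 = 6.
Against 2 this mix gives (1/4)·9 + (3/4)·5 = 6.
All of Player 2's active replies (1, 2) yield 6, and no column does worse for Player 1. The mix makes Player 2 indifferent and guarantees 6, so it is optimal.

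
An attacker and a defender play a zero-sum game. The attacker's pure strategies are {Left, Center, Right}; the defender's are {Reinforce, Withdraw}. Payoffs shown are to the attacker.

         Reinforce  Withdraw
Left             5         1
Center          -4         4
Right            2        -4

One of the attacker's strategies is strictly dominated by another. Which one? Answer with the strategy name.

Left gives a strictly higher payoff than Right against every column: 5 > 2, 1 > -4.
So Right is strictly dominated and the attacker never plays it.

Right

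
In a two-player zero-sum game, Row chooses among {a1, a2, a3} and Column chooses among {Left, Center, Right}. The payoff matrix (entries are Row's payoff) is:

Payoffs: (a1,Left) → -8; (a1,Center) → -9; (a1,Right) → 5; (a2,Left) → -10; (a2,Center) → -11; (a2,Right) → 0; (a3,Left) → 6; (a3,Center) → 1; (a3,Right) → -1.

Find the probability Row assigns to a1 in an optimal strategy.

1/8

Row minima: a1 → -9, a2 → -11, a3 → -1; maximin = -1.
Column maxima: Left → 6, Center → 1, Right → 5; minimax = 1.
-1 ≠ 1, so there is no saddle point; optimal play is mixed.
a2 is strictly dominated by a1, so Row never plays it.
Left is strictly dominated by Center (it gives Row strictly more in every row), so Column never plays it.
On the remaining 2×2 (a1, a3 vs Center, Right):
Let Row play a1 with probability p. Expected payoff against Center: (-9)p + 1(1−p) = −10p + 1; against Right: 5p + (-1)(1−p) = 6p − 1.
Setting these equal: −10p + 1 = 6p − 1 ⇒ −16p = -2 ⇒ p = 1/8, and the value is (-10)·(1/8) + 1 = -1/4.
For Column: with q = P(Center), equating a1's and a3's payoffs gives −14q + 5 = 2q − 1 ⇒ q = 3/8.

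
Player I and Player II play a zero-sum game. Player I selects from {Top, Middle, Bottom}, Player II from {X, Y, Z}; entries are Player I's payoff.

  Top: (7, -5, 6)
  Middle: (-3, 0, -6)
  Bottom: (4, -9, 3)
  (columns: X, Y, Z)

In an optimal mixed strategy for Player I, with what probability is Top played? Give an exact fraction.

6/17

Row minima: Top → -5, Middle → -6, Bottom → -9; maximin = -5.
Column maxima: X → 7, Y → 0, Z → 6; minimax = 0.
-5 ≠ 0, so there is no saddle point; optimal play is mixed.
Bottom is strictly dominated by Top, so Player I never plays it.
X is strictly dominated by Z (it gives Player I strictly more in every row), so Player II never plays it.
On the remaining 2×2 (Top, Middle vs Y, Z):
Let Player I play Top with probability p. Expected payoff against Y: (-5)p + 0(1−p) = −5p; against Z: 6p + (-6)(1−p) = 12p − 6.
Setting these equal: −5p = 12p − 6 ⇒ −17p = -6 ⇒ p = 6/17, and the value is (-5)·(6/17) = -30/17.
For Player II: with q = P(Y), equating Top's and Middle's payoffs gives −11q + 6 = 6q − 6 ⇒ q = 12/17.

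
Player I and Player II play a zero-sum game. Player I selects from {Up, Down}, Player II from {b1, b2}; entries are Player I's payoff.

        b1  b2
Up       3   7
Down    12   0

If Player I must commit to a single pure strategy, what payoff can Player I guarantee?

Row minima: Up → 3, Down → 0.
The best of these is 3.

3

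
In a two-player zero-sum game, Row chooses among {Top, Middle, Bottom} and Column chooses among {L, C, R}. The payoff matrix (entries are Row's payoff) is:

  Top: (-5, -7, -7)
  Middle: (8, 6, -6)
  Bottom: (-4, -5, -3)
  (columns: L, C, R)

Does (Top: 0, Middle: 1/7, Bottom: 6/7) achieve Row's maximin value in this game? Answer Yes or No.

Against L this mix gives (1/7)·8 + (6/7)·(-4) = -16/7.
Against C this mix gives (1/7)·6 + (6/7)·(-5) = -24/7.
Against R this mix gives (1/7)·(-6) + (6/7)·(-3) = -24/7.
All of Column's active replies (C, R) yield -24/7, and no column does worse for Row. The mix makes Column indifferent and guarantees -24/7, so it is optimal.

Yes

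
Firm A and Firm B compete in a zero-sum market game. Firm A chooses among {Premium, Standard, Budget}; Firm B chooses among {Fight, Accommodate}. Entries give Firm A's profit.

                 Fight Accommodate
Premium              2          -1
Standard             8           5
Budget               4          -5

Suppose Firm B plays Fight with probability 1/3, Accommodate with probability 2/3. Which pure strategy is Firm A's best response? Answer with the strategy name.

Expected payoff of Premium: (1/3)·2 + (2/3)·(-1) = 0.
Expected payoff of Standard: (1/3)·8 + (2/3)·5 = 6.
Expected payoff of Budget: (1/3)·4 + (2/3)·(-5) = -2.
The largest is 6, so Firm A's best response is Standard.

Standard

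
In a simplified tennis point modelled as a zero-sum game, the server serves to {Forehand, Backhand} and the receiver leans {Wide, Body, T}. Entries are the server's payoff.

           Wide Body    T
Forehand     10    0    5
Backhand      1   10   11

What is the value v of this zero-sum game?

100/19

Row minima: Forehand → 0, Backhand → 1; maximin = 1.
Column maxima: Wide → 10, Body → 10, T → 11; minimax = 10.
1 ≠ 10, so there is no saddle point; optimal play is mixed.
T is strictly dominated by Body (it gives the server strictly more in every row), so the receiver never plays it.
On the remaining 2×2 (Forehand, Backhand vs Wide, Body):
Let the server play Forehand with probability p. Expected payoff against Wide: 10p + 1(1−p) = 9p + 1; against Body: 0p + 10(1−p) = −10p + 10.
Setting these equal: 9p + 1 = −10p + 10 ⇒ 19p = 9 ⇒ p = 9/19, and the value is (9)·(9/19) + 1 = 100/19.
For the receiver: with q = P(Wide), equating Forehand's and Backhand's payoffs gives 10q = −9q + 10 ⇒ q = 10/19.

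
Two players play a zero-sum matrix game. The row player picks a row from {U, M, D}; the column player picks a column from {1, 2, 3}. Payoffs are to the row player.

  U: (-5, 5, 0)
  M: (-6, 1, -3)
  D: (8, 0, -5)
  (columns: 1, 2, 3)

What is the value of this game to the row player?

-25/18

Row minima: U → -5, M → -6, D → -5; maximin = -5.
Column maxima: 1 → 8, 2 → 5, 3 → 0; minimax = 0.
-5 ≠ 0, so there is no saddle point; optimal play is mixed.
M is strictly dominated by U, so the row player never plays it.
2 is strictly dominated by 3 (it gives the row player strictly more in every row), so the column player never plays it.
On the remaining 2×2 (U, D vs 1, 3):
Let the row player play U with probability p. Expected payoff against 1: (-5)p + 8(1−p) = −13p + 8; against 3: 0p + (-5)(1−p) = 5p − 5.
Setting these equal: −13p + 8 = 5p − 5 ⇒ −18p = -13 ⇒ p = 13/18, and the value is (-13)·(13/18) + 8 = -25/18.
For the column player: with q = P(1), equating U's and D's payoffs gives −5q = 13q − 5 ⇒ q = 5/18.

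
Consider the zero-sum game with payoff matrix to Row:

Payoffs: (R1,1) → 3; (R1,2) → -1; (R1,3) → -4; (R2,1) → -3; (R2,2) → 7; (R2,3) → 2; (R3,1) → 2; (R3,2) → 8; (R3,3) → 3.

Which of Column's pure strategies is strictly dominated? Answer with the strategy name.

2

3 holds Row's payoff strictly below 2 in every row: -4 < -1, 2 < 7, 3 < 8.
So 2 is strictly dominated for Column.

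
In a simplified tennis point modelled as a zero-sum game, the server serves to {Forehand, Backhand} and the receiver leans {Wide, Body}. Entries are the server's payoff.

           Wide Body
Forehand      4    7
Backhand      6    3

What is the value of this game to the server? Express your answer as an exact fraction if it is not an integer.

Row minima: Forehand → 4, Backhand → 3; maximin = 4.
Column maxima: Wide → 6, Body → 7; minimax = 6.
4 ≠ 6, so there is no saddle point; optimal play is mixed.
Let the server play Forehand with probability p. Expected payoff against Wide: 4p + 6(1−p) = −2p + 6; against Body: 7p + 3(1−p) = 4p + 3.
Setting these equal: −2p + 6 = 4p + 3 ⇒ −6p = -3 ⇒ p = 1/2, and the value is (-2)·(1/2) + 6 = 5.
For the receiver: with q = P(Wide), equating Forehand's and Backhand's payoffs gives −3q + 7 = 3q + 3 ⇒ q = 2/3.

5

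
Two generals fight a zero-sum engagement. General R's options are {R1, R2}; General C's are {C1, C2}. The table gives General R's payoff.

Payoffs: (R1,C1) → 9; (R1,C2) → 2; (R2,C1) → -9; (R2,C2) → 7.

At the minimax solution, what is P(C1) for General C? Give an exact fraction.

5/23

Row minima: R1 → 2, R2 → -9; maximin = 2.
Column maxima: C1 → 9, C2 → 7; minimax = 7.
2 ≠ 7, so there is no saddle point; optimal play is mixed.
Let General R play R1 with probability p. Expected payoff against C1: 9p + (-9)(1−p) = 18p − 9; against C2: 2p + 7(1−p) = −5p + 7.
Setting these equal: 18p − 9 = −5p + 7 ⇒ 23p = 16 ⇒ p = 16/23, and the value is (18)·(16/23) − 9 = 81/23.
For General C: with q = P(C1), equating R1's and R2's payoffs gives 7q + 2 = −16q + 7 ⇒ q = 5/23.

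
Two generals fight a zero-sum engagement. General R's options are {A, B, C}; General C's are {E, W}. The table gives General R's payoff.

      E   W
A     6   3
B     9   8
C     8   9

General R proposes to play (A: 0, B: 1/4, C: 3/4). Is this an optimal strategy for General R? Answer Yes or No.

Against E this mix gives (1/4)·9 + (3/4)·8 = 33/4.
Against W this mix gives (1/4)·8 + (3/4)·9 = 35/4.
General C will play E, holding General R to 33/4. Shifting weight toward the row that does better against E would raise this floor (the equalizing mix achieves 17/2 against both E and W), so the proposed strategy is not optimal.

No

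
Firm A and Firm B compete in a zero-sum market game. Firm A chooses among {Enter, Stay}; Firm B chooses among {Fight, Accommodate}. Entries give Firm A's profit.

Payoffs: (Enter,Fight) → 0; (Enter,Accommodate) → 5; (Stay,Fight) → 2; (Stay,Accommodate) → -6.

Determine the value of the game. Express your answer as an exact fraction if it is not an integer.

Row minima: Enter → 0, Stay → -6; maximin = 0.
Column maxima: Fight → 2, Accommodate → 5; minimax = 2.
0 ≠ 2, so there is no saddle point; optimal play is mixed.
Let Firm A play Enter with probability p. Expected payoff against Fight: 0p + 2(1−p) = −2p + 2; against Accommodate: 5p + (-6)(1−p) = 11p − 6.
Setting these equal: −2p + 2 = 11p − 6 ⇒ −13p = -8 ⇒ p = 8/13, and the value is (-2)·(8/13) + 2 = 10/13.
For Firm B: with q = P(Fight), equating Enter's and Stay's payoffs gives −5q + 5 = 8q − 6 ⇒ q = 11/13.

10/13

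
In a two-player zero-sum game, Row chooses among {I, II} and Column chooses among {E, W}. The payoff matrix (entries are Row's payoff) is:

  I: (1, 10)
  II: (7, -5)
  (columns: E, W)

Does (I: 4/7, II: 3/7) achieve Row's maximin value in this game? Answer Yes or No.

Yes

Against E this mix gives (4/7)·1 + (3/7)·7 = 25/7.
Against W this mix gives (4/7)·10 + (3/7)·(-5) = 25/7.
All of Column's active replies (E, W) yield 25/7, and no column does worse for Row. The mix makes Column indifferent and guarantees 25/7, so it is optimal.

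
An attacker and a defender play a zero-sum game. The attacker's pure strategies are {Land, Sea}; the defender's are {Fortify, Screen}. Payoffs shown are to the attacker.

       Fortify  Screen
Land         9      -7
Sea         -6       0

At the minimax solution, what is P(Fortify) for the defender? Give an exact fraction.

Row minima: Land → -7, Sea → -6; maximin = -6.
Column maxima: Fortify → 9, Screen → 0; minimax = 0.
-6 ≠ 0, so there is no saddle point; optimal play is mixed.
Let the attacker play Land with probability p. Expected payoff against Fortify: 9p + (-6)(1−p) = 15p − 6; against Screen: (-7)p + 0(1−p) = −7p.
Setting these equal: 15p − 6 = −7p ⇒ 22p = 6 ⇒ p = 3/11, and the value is (15)·(3/11) − 6 = -21/11.
For the defender: with q = P(Fortify), equating Land's and Sea's payoffs gives 16q − 7 = −6q ⇒ q = 7/22.

7/22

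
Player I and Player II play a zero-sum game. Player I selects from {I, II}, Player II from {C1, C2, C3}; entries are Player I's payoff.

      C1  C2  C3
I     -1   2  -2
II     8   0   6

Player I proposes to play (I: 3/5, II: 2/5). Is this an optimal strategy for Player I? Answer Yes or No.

Against C1 this mix gives (3/5)·(-1) + (2/5)·8 = 13/5.
Against C2 this mix gives (3/5)·2 + (2/5)·0 = 6/5.
Against C3 this mix gives (3/5)·(-2) + (2/5)·6 = 6/5.
All of Player II's active replies (C2, C3) yield 6/5, and no column does worse for Player I. The mix makes Player II indifferent and guarantees 6/5, so it is optimal.

Yes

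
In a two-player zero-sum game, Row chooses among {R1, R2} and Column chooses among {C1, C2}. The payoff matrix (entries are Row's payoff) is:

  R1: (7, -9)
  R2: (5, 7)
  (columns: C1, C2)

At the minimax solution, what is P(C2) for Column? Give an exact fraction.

Row minima: R1 → -9, R2 → 5; maximin = 5.
Column maxima: C1 → 7, C2 → 7; minimax = 7.
5 ≠ 7, so there is no saddle point; optimal play is mixed.
Let Row play R1 with probability p. Expected payoff against C1: 7p + 5(1−p) = 2p + 5; against C2: (-9)p + 7(1−p) = −16p + 7.
Setting these equal: 2p + 5 = −16p + 7 ⇒ 18p = 2 ⇒ p = 1/9, and the value is (2)·(1/9) + 5 = 47/9.
For Column: with q = P(C1), equating R1's and R2's payoffs gives 16q − 9 = −2q + 7 ⇒ q = 8/9.

1/9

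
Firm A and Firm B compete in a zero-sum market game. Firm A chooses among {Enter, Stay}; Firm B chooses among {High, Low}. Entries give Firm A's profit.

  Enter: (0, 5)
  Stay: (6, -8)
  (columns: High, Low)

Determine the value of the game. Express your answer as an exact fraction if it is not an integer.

30/19

Row minima: Enter → 0, Stay → -8; maximin = 0.
Column maxima: High → 6, Low → 5; minimax = 5.
0 ≠ 5, so there is no saddle point; optimal play is mixed.
Let Firm A play Enter with probability p. Expected payoff against High: 0p + 6(1−p) = −6p + 6; against Low: 5p + (-8)(1−p) = 13p − 8.
Setting these equal: −6p + 6 = 13p − 8 ⇒ −19p = -14 ⇒ p = 14/19, and the value is (-6)·(14/19) + 6 = 30/19.
For Firm B: with q = P(High), equating Enter's and Stay's payoffs gives −5q + 5 = 14q − 8 ⇒ q = 13/19.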